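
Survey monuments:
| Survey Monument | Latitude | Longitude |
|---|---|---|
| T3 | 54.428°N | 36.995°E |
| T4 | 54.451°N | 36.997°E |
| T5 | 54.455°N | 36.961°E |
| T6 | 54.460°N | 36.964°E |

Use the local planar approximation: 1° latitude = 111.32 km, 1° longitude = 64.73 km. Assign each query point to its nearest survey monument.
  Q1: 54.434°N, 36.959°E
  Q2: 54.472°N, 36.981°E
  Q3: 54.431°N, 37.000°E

Q1→T5; Q2→T6; Q3→T3

Q1 at 54.434°N, 36.959°E:
  T3: √((-0.006·111.32)² + (0.036·64.73)²) = √(0.44612 + 5.43020) = 2.424 km
  T4: √((0.017·111.32)² + (0.038·64.73)²) = √(3.58133 + 6.05032) = 3.103 km
  T5: √((0.021·111.32)² + (0.002·64.73)²) = √(5.46493 + 0.01676) = 2.341 km
  T6: √((0.026·111.32)² + (0.005·64.73)²) = √(8.37709 + 0.10475) = 2.912 km
  → nearest: T5 (2.341 km)
Q2 at 54.472°N, 36.981°E:
  T3: √((-0.044·111.32)² + (0.014·64.73)²) = √(23.99119 + 0.82123) = 4.981 km
  T4: √((-0.021·111.32)² + (0.016·64.73)²) = √(5.46493 + 1.07263) = 2.557 km
  T5: √((-0.017·111.32)² + (-0.020·64.73)²) = √(3.58133 + 1.67599) = 2.293 km
  T6: √((-0.012·111.32)² + (-0.017·64.73)²) = √(1.78447 + 1.21090) = 1.731 km
  → nearest: T6 (1.731 km)
Q3 at 54.431°N, 37.000°E:
  T3: √((-0.003·111.32)² + (-0.005·64.73)²) = √(0.11153 + 0.10475) = 0.465 km
  T4: √((0.020·111.32)² + (-0.003·64.73)²) = √(4.95686 + 0.03771) = 2.235 km
  T5: √((0.024·111.32)² + (-0.039·64.73)²) = √(7.13787 + 6.37295) = 3.676 km
  T6: √((0.029·111.32)² + (-0.036·64.73)²) = √(10.42179 + 5.43020) = 3.981 km
  → nearest: T3 (0.465 km)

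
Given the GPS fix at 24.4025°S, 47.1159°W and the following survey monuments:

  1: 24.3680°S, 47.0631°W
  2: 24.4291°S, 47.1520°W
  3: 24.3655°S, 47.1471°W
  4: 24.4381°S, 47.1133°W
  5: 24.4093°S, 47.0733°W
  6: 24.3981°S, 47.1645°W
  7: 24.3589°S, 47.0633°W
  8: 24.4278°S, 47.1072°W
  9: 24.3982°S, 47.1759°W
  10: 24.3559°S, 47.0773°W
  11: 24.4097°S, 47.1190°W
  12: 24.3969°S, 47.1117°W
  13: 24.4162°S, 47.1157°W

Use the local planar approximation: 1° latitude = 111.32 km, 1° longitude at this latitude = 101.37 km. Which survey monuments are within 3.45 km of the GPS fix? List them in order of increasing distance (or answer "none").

12, 11, 13, 8

Distances from 24.4025°S, 47.1159°W:
1: √((0.0345·111.32)² + (0.0528·101.37)²) = √(14.749747 + 28.647501) = 6.5877 km
2: √((-0.0266·111.32)² + (-0.0361·101.37)²) = √(8.768184 + 13.391626) = 4.7074 km
3: √((0.0370·111.32)² + (-0.0312·101.37)²) = √(16.964843 + 10.002950) = 5.1931 km
4: √((-0.0356·111.32)² + (0.0026·101.37)²) = √(15.705306 + 0.069465) = 3.9717 km
5: √((-0.0068·111.32)² + (0.0426·101.37)²) = √(0.573013 + 18.648250) = 4.3842 km
6: √((0.0044·111.32)² + (-0.0486·101.37)²) = √(0.239912 + 24.271210) = 4.9509 km
7: √((0.0436·111.32)² + (0.0526·101.37)²) = √(23.556967 + 28.430885) = 7.2103 km
8: √((-0.0253·111.32)² + (0.0087·101.37)²) = √(7.932086 + 0.777781) = 2.9512 km
9: √((0.0043·111.32)² + (-0.0600·101.37)²) = √(0.229131 + 36.993157) = 6.1010 km
10: √((0.0466·111.32)² + (0.0386·101.37)²) = √(26.910281 + 15.310646) = 6.4978 km
11: √((-0.0072·111.32)² + (-0.0031·101.37)²) = √(0.642409 + 0.098751) = 0.8609 km
12: √((0.0056·111.32)² + (0.0042·101.37)²) = √(0.388618 + 0.181266) = 0.7549 km
13: √((-0.0137·111.32)² + (0.0002·101.37)²) = √(2.325881 + 0.000411) = 1.5252 km
Threshold 3.45 km: 12 (0.7549 km), 11 (0.8609 km), 13 (1.5252 km), 8 (2.9512 km) are within range.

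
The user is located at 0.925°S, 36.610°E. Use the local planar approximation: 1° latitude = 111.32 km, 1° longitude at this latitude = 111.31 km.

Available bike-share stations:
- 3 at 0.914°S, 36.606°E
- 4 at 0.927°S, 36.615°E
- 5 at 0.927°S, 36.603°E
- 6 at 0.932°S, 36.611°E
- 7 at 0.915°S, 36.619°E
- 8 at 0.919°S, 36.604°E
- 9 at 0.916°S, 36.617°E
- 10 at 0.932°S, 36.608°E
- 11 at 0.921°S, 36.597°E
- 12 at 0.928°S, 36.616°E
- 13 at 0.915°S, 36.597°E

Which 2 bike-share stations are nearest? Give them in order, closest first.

Distances from 0.925°S, 36.610°E:
3: 1.30295 km
4: 0.59943 km
5: 0.81035 km
6: 0.78715 km
7: 1.49760 km
8: 0.94454 km
9: 1.26920 km
10: 0.81042 km
11: 1.51399 km
12: 0.74670 km
13: 1.82568 km
Sorted: 4 (0.59943 km) < 12 (0.74670 km) < 6 (0.78715 km) < 5 (0.81035 km) < …

4, 12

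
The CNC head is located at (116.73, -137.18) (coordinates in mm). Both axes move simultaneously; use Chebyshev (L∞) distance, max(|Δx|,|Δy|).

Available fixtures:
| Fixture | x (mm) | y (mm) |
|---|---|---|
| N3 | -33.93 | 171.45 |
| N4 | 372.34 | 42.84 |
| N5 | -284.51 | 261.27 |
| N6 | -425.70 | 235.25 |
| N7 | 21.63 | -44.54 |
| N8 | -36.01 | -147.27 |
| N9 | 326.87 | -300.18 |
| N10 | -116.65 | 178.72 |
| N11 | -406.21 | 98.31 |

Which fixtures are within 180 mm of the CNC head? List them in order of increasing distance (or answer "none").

N7, N8

Distances from (116.73, -137.18):
N3: max(|-150.66|, |308.63|) = 308.63 mm
N4: max(|255.61|, |180.02|) = 255.61 mm
N5: max(|-401.24|, |398.45|) = 401.24 mm
N6: max(|-542.43|, |372.43|) = 542.43 mm
N7: max(|-95.10|, |92.64|) = 95.10 mm
N8: max(|-152.74|, |-10.09|) = 152.74 mm
N9: max(|210.14|, |-163.00|) = 210.14 mm
N10: max(|-233.38|, |315.90|) = 315.90 mm
N11: max(|-522.94|, |235.49|) = 522.94 mm
Threshold 180 mm: N7 (95.10 mm), N8 (152.74 mm) are within range.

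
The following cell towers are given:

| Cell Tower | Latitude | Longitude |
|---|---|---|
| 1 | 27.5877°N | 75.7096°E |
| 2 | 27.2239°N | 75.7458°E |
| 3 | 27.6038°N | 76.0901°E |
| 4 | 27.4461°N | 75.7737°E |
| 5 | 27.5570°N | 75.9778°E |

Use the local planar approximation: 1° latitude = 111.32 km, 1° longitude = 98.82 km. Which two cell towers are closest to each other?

3 and 5

Pairwise distances:
1–2: √((-0.3638·111.32)² + (0.0362·98.82)²) = √(1640.105499 + 12.796961) = 40.6559 km
1–3: √((0.0161·111.32)² + (0.3805·98.82)²) = √(3.212167 + 1413.835953) = 37.6437 km
1–4: √((-0.1416·111.32)² + (0.0641·98.82)²) = √(248.469395 + 40.124142) = 16.9880 km
1–5: √((-0.0307·111.32)² + (0.2682·98.82)²) = √(11.679470 + 702.436784) = 26.7230 km
2–3: √((0.3799·111.32)² + (0.3443·98.82)²) = √(1788.483684 + 1157.613931) = 54.2780 km
2–4: √((0.2222·111.32)² + (0.0279·98.82)²) = √(611.835264 + 7.601479) = 24.8885 km
2–5: √((0.3331·111.32)² + (0.2320·98.82)²) = √(1374.977719 + 525.612481) = 43.5958 km
3–4: √((-0.1577·111.32)² + (-0.3164·98.82)²) = √(308.183783 + 977.603277) = 35.8579 km
3–5: √((-0.0468·111.32)² + (-0.1123·98.82)²) = √(27.141766 + 123.154196) = 12.2595 km
4–5: √((0.1109·111.32)² + (0.2041·98.82)²) = √(152.408605 + 406.795096) = 23.6475 km
Closest pair: 3–5 at 12.2595 km.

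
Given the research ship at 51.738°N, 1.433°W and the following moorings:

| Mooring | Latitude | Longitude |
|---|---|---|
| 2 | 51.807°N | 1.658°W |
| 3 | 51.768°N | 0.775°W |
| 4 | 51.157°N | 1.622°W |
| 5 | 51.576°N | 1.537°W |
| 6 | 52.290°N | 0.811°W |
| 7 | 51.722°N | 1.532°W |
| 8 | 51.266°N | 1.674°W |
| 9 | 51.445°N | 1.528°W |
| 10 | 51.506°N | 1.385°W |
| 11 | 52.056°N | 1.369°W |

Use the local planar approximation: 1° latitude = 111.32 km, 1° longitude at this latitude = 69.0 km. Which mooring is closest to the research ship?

7

Distances from 51.738°N, 1.433°W:
2: √((0.069·111.32)² + (-0.225·69.0)²) = √(58.99899 + 241.02562) = 17.321 km
3: √((0.030·111.32)² + (0.658·69.0)²) = √(11.15293 + 2061.34160) = 45.525 km
4: √((-0.581·111.32)² + (-0.189·69.0)²) = √(4183.10398 + 170.06768) = 65.979 km
5: √((-0.162·111.32)² + (-0.104·69.0)²) = √(325.21939 + 51.49498) = 19.409 km
6: √((0.552·111.32)² + (0.622·69.0)²) = √(3775.93536 + 1841.95472) = 74.953 km
7: √((-0.016·111.32)² + (-0.099·69.0)²) = √(3.17239 + 46.66256) = 7.059 km
8: √((-0.472·111.32)² + (-0.241·69.0)²) = √(2760.77105 + 276.52364) = 55.112 km
9: √((-0.293·111.32)² + (-0.095·69.0)²) = √(1063.85303 + 42.96802) = 33.269 km
10: √((-0.232·111.32)² + (0.048·69.0)²) = √(666.99467 + 10.96934) = 26.038 km
11: √((0.318·111.32)² + (0.064·69.0)²) = √(1253.14301 + 19.50106) = 35.674 km
Minimum: 7 at 7.059 km.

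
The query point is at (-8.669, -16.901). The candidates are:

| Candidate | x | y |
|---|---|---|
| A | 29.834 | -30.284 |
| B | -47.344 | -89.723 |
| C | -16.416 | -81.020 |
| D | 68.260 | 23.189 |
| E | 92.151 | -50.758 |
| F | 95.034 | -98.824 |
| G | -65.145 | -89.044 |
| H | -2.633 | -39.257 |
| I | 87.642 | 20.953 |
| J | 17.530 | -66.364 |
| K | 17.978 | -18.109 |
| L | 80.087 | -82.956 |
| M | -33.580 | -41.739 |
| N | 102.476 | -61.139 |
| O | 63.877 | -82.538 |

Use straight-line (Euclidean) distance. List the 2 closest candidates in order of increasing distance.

H, K

Distances from (-8.669, -16.901):
A: √((38.503)² + (-13.383)²) = √(1482.48101 + 179.10469) = 40.763
B: √((-38.675)² + (-72.822)²) = √(1495.75562 + 5303.04368) = 82.455
C: √((-7.747)² + (-64.119)²) = √(60.01601 + 4111.24616) = 64.585
D: √((76.929)² + (40.090)²) = √(5918.07104 + 1607.20810) = 86.748
E: √((100.820)² + (-33.857)²) = √(10164.67240 + 1146.29645) = 106.353
F: √((103.703)² + (-81.923)²) = √(10754.31221 + 6711.37793) = 132.158
G: √((-56.476)² + (-72.143)²) = √(3189.53858 + 5204.61245) = 91.620
H: √((6.036)² + (-22.356)²) = √(36.43330 + 499.79074) = 23.157
I: √((96.311)² + (37.854)²) = √(9275.80872 + 1432.92532) = 103.483
J: √((26.199)² + (-49.463)²) = √(686.38760 + 2446.58837) = 55.973
K: √((26.647)² + (-1.208)²) = √(710.06261 + 1.45926) = 26.674
L: √((88.756)² + (-66.055)²) = √(7877.62754 + 4363.26303) = 110.639
M: √((-24.911)² + (-24.838)²) = √(620.55792 + 616.92624) = 35.178
N: √((111.145)² + (-44.238)²) = √(12353.21102 + 1957.00064) = 119.625
O: √((72.546)² + (-65.637)²) = √(5262.92212 + 4308.21577) = 97.832
Sorted: H (23.157) < K (26.674) < M (35.178) < A (40.763) < …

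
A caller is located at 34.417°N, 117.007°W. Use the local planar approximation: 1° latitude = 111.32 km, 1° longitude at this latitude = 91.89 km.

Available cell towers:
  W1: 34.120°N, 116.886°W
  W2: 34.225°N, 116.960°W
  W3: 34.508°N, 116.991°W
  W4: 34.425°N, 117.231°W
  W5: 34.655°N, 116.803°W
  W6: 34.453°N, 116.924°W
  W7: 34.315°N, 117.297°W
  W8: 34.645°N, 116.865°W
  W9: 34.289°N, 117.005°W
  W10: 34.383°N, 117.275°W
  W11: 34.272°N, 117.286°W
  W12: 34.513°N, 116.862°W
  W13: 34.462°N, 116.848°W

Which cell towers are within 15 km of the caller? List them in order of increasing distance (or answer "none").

Distances from 34.417°N, 117.007°W:
W1: √((-0.297·111.32)² + (0.121·91.89)²) = √(1093.09849 + 123.62527) = 34.882 km
W2: √((-0.192·111.32)² + (0.047·91.89)²) = √(456.82394 + 18.65229) = 21.805 km
W3: √((0.091·111.32)² + (0.016·91.89)²) = √(102.61933 + 2.16161) = 10.236 km
W4: √((0.008·111.32)² + (-0.224·91.89)²) = √(0.79310 + 423.67471) = 20.603 km
W5: √((0.238·111.32)² + (0.204·91.89)²) = √(701.94051 + 351.39602) = 32.455 km
W6: √((0.036·111.32)² + (0.083·91.89)²) = √(16.06022 + 58.16915) = 8.616 km
W7: √((-0.102·111.32)² + (-0.290·91.89)²) = √(128.92785 + 710.12123) = 28.966 km
W8: √((0.228·111.32)² + (0.142·91.89)²) = √(644.19313 + 170.26022) = 28.539 km
W9: √((-0.128·111.32)² + (0.002·91.89)²) = √(203.03286 + 0.03378) = 14.250 km
W10: √((-0.034·111.32)² + (-0.268·91.89)²) = √(14.32532 + 606.46549) = 24.916 km
W11: √((-0.145·111.32)² + (-0.279·91.89)²) = √(260.54479 + 657.27166) = 30.295 km
W12: √((0.096·111.32)² + (0.145·91.89)²) = √(114.20598 + 177.53031) = 17.080 km
W13: √((0.045·111.32)² + (0.159·91.89)²) = √(25.09409 + 213.46700) = 15.445 km
Threshold 15 km: W6 (8.616 km), W3 (10.236 km), W9 (14.250 km) are within range.

W6, W3, W9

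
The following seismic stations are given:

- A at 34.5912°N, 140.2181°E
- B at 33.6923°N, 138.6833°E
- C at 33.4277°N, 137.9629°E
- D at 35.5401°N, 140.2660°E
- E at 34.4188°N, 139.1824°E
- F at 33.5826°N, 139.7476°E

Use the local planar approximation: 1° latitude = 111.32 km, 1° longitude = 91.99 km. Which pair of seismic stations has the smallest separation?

B and C

Pairwise distances:
A–B: √((-0.8989·111.32)² + (-1.5348·91.99)²) = √(10013.113897 + 19933.557754) = 173.0511 km
A–C: √((-1.1635·111.32)² + (-2.2552·91.99)²) = √(16775.642813 + 43037.928869) = 244.5681 km
A–D: √((0.9489·111.32)² + (0.0479·91.99)²) = √(11158.023933 + 19.415665) = 105.7234 km
A–E: √((-0.1724·111.32)² + (-1.0357·91.99)²) = √(368.316282 + 9077.143270) = 97.1878 km
A–F: √((-1.0086·111.32)² + (-0.4705·91.99)²) = √(12606.203772 + 1873.270497) = 120.3307 km
B–C: √((-0.2646·111.32)² + (-0.7204·91.99)²) = √(867.613049 + 4391.659354) = 72.5208 km
B–D: √((1.8478·111.32)² + (1.5827·91.99)²) = √(42311.295303 + 21197.197313) = 252.0089 km
B–E: √((0.7265·111.32)² + (0.4991·91.99)²) = √(6540.600641 + 2107.930935) = 92.9975 km
B–F: √((-0.1097·111.32)² + (1.0643·91.99)²) = √(149.128157 + 9585.380605) = 98.6636 km
C–D: √((2.1124·111.32)² + (2.3031·91.99)²) = √(55296.636176 + 44885.578653) = 316.5157 km
C–E: √((0.9911·111.32)² + (1.2195·91.99)²) = √(12172.543847 + 12584.757373) = 157.3445 km
C–F: √((0.1549·111.32)² + (1.7847·91.99)²) = √(297.337189 + 26953.283853) = 165.0776 km
D–E: √((-1.1213·111.32)² + (-1.0836·91.99)²) = √(15580.810288 + 9936.174967) = 159.7404 km
D–F: √((-1.9575·111.32)² + (-0.5184·91.99)²) = √(47484.288699 + 2274.108720) = 223.0659 km
E–F: √((-0.8362·111.32)² + (0.5652·91.99)²) = √(8664.963183 + 2703.245845) = 106.6218 km
Closest pair: B–C at 72.5208 km.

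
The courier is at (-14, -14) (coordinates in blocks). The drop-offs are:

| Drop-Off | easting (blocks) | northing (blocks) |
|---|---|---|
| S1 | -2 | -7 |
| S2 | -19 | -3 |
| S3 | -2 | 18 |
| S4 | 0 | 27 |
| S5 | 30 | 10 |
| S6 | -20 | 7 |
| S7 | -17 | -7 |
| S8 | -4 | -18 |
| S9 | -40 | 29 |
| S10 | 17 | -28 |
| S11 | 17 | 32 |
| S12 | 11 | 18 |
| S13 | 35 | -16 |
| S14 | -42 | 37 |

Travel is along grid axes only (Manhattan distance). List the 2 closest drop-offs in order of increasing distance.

S7, S8

Distances from (-14, -14):
S1: 19 blocks
S2: 16 blocks
S3: 44 blocks
S4: 55 blocks
S5: 68 blocks
S6: 27 blocks
S7: 10 blocks
S8: 14 blocks
S9: 69 blocks
S10: 45 blocks
S11: 77 blocks
S12: 57 blocks
S13: 51 blocks
S14: 79 blocks
Sorted: S7 (10 blocks) < S8 (14 blocks) < S2 (16 blocks) < S1 (19 blocks) < …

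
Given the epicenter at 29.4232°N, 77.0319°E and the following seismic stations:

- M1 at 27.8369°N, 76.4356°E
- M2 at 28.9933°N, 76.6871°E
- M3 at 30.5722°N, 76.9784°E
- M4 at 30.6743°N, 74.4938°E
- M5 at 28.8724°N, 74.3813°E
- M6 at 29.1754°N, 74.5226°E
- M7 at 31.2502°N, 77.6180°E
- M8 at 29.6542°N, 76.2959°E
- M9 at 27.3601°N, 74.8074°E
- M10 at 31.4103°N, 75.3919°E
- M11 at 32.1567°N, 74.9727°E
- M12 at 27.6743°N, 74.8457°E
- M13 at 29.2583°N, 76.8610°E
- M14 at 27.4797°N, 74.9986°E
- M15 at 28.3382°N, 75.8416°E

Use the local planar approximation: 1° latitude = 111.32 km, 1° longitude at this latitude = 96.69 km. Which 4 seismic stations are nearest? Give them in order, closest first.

M13, M2, M8, M3

Distances from 29.4232°N, 77.0319°E:
M1: √((-1.5863·111.32)² + (-0.5963·96.69)²) = √(31182.938902 + 3324.242818) = 185.7611 km
M2: √((-0.4299·111.32)² + (-0.3448·96.69)²) = √(2290.241529 + 1111.469718) = 58.3242 km
M3: √((1.1490·111.32)² + (-0.0535·96.69)²) = √(16360.118789 + 26.759050) = 128.0112 km
M4: √((1.2511·111.32)² + (-2.5381·96.69)²) = √(19396.815886 + 60225.522800) = 282.1743 km
M5: √((-0.5508·111.32)² + (-2.6506·96.69)²) = √(3759.536092 + 65682.777258) = 263.5191 km
M6: √((-0.2478·111.32)² + (-2.5093·96.69)²) = √(760.937521 + 58866.510675) = 244.1873 km
M7: √((1.8270·111.32)² + (0.5861·96.69)²) = √(41364.091489 + 3211.489920) = 211.1293 km
M8: √((0.2310·111.32)² + (-0.7360·96.69)²) = √(661.257111 + 5064.292124) = 75.6674 km
M9: √((-2.0631·111.32)² + (-2.2245·96.69)²) = √(52745.687020 + 46262.376702) = 314.6555 km
M10: √((1.9871·111.32)² + (-1.6400·96.69)²) = √(48931.197229 + 25144.952327) = 272.1693 km
M11: √((2.7335·111.32)² + (-2.0592·96.69)²) = √(92594.363738 + 39642.421930) = 363.6438 km
M12: √((-1.7489·111.32)² + (-2.1862·96.69)²) = √(37903.241346 + 44683.059325) = 287.3783 km
M13: √((-0.1649·111.32)² + (-0.1709·96.69)²) = √(336.967260 + 273.053185) = 24.6986 km
M14: √((-1.9435·111.32)² + (-2.0333·96.69)²) = √(46807.504234 + 38651.472316) = 292.3337 km
M15: √((-1.0850·111.32)² + (-1.1903·96.69)²) = √(14588.339837 + 13245.732729) = 166.8355 km
Sorted: M13 (24.6986 km) < M2 (58.3242 km) < M8 (75.6674 km) < M3 (128.0112 km) < M15 (166.8355 km) < M1 (185.7611 km) < …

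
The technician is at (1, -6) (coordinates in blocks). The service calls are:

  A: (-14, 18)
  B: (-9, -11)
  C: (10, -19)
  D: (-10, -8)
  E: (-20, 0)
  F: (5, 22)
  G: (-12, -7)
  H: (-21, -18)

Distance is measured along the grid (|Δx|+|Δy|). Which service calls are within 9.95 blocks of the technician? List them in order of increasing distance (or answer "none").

Distances from (1, -6):
A: |-15| + |24| = 15 + 24 = 39 blocks
B: |-10| + |-5| = 10 + 5 = 15 blocks
C: |9| + |-13| = 9 + 13 = 22 blocks
D: |-11| + |-2| = 11 + 2 = 13 blocks
E: |-21| + |6| = 21 + 6 = 27 blocks
F: |4| + |28| = 4 + 28 = 32 blocks
G: |-13| + |-1| = 13 + 1 = 14 blocks
H: |-22| + |-12| = 22 + 12 = 34 blocks
Threshold 9.95 blocks: none within range.

none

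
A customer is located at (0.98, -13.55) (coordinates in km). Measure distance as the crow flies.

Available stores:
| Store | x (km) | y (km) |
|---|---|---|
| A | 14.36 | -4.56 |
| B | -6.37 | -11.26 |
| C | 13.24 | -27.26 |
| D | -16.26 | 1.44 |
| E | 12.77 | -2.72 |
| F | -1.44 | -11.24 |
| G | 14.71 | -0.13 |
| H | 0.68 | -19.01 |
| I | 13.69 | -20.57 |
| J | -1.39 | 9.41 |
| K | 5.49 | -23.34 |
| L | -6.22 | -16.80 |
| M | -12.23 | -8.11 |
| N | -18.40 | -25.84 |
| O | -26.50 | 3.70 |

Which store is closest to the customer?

Distances from (0.98, -13.55):
A: √((13.38)² + (8.99)²) = √(179.0244 + 80.8201) = 16.12 km
B: √((-7.35)² + (2.29)²) = √(54.0225 + 5.2441) = 7.70 km
C: √((12.26)² + (-13.71)²) = √(150.3076 + 187.9641) = 18.39 km
D: √((-17.24)² + (14.99)²) = √(297.2176 + 224.7001) = 22.85 km
E: √((11.79)² + (10.83)²) = √(139.0041 + 117.2889) = 16.01 km
F: √((-2.42)² + (2.31)²) = √(5.8564 + 5.3361) = 3.35 km
G: √((13.73)² + (13.42)²) = √(188.5129 + 180.0964) = 19.20 km
H: √((-0.30)² + (-5.46)²) = √(0.0900 + 29.8116) = 5.47 km
I: √((12.71)² + (-7.02)²) = √(161.5441 + 49.2804) = 14.52 km
J: √((-2.37)² + (22.96)²) = √(5.6169 + 527.1616) = 23.08 km
K: √((4.51)² + (-9.79)²) = √(20.3401 + 95.8441) = 10.78 km
L: √((-7.20)² + (-3.25)²) = √(51.8400 + 10.5625) = 7.90 km
M: √((-13.21)² + (5.44)²) = √(174.5041 + 29.5936) = 14.29 km
N: √((-19.38)² + (-12.29)²) = √(375.5844 + 151.0441) = 22.95 km
O: √((-27.48)² + (17.25)²) = √(755.1504 + 297.5625) = 32.45 km
Minimum: F at 3.35 km.

F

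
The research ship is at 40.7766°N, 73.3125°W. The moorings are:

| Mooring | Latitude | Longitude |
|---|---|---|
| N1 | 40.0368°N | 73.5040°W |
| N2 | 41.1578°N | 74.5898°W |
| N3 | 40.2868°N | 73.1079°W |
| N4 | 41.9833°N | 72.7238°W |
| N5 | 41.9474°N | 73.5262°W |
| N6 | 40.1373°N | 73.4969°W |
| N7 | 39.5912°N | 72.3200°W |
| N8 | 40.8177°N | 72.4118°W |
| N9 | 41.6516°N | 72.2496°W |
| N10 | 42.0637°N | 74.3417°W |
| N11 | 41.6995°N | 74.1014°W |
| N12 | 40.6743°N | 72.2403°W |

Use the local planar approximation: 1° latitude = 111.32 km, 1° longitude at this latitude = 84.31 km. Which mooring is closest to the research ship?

Distances from 40.7766°N, 73.3125°W:
N1: 83.9222 km
N2: 115.7484 km
N3: 57.1881 km
N4: 143.2060 km
N5: 131.5729 km
N6: 72.8452 km
N7: 156.2532 km
N8: 76.0757 km
N9: 132.3565 km
N10: 167.5067 km
N11: 122.3879 km
N12: 91.1117 km
Minimum: N3 at 57.1881 km.

N3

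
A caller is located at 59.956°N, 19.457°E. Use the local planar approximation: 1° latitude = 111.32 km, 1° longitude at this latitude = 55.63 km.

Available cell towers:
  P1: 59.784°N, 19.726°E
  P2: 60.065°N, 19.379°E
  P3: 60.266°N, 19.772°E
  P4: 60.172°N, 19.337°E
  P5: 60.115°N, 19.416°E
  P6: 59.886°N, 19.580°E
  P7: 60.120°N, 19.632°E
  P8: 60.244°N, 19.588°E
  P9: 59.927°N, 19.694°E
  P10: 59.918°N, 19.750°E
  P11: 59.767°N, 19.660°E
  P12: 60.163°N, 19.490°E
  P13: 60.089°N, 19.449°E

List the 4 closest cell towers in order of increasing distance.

P6, P2, P9, P13

Distances from 59.956°N, 19.457°E:
P1: √((-0.172·111.32)² + (0.269·55.63)²) = √(366.60914 + 223.93536) = 24.301 km
P2: √((0.109·111.32)² + (-0.078·55.63)²) = √(147.23104 + 18.82814) = 12.886 km
P3: √((0.310·111.32)² + (0.315·55.63)²) = √(1190.88488 + 307.07130) = 38.703 km
P4: √((0.216·111.32)² + (-0.120·55.63)²) = √(578.16780 + 44.56364) = 24.955 km
P5: √((0.159·111.32)² + (-0.041·55.63)²) = √(313.28575 + 5.20219) = 17.846 km
P6: √((-0.070·111.32)² + (0.123·55.63)²) = √(60.72150 + 46.81967) = 10.370 km
P7: √((0.164·111.32)² + (0.175·55.63)²) = √(333.29906 + 94.77509) = 20.690 km
P8: √((0.288·111.32)² + (0.131·55.63)²) = √(1027.85386 + 53.10809) = 32.878 km
P9: √((-0.029·111.32)² + (0.237·55.63)²) = √(10.42179 + 173.82603) = 13.574 km
P10: √((-0.038·111.32)² + (0.293·55.63)²) = √(17.89425 + 265.67663) = 16.840 km
P11: √((-0.189·111.32)² + (0.203·55.63)²) = √(442.65972 + 127.52936) = 23.879 km
P12: √((0.207·111.32)² + (0.033·55.63)²) = √(530.99091 + 3.37012) = 23.116 km
P13: √((0.133·111.32)² + (-0.008·55.63)²) = √(219.20461 + 0.19806) = 14.812 km
Sorted: P6 (10.370 km) < P2 (12.886 km) < P9 (13.574 km) < P13 (14.812 km) < P10 (16.840 km) < P5 (17.846 km) < …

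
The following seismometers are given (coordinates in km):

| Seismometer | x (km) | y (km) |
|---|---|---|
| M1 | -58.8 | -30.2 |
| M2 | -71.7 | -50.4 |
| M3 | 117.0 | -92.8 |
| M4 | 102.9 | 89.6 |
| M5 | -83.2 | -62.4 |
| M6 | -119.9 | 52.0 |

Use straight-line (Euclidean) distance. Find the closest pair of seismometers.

M2 and M5

Pairwise distances:
M1–M2: 24.0 km
M1–M3: 186.6 km
M1–M4: 201.2 km
M1–M5: 40.4 km
M1–M6: 102.4 km
M2–M3: 193.4 km
M2–M4: 223.8 km
M2–M5: 16.6 km
M2–M6: 113.2 km
M3–M4: 182.9 km
M3–M5: 202.5 km
M3–M6: 277.6 km
M4–M5: 240.3 km
M4–M6: 226.0 km
M5–M6: 120.1 km
Closest pair: M2–M5 at 16.6 km.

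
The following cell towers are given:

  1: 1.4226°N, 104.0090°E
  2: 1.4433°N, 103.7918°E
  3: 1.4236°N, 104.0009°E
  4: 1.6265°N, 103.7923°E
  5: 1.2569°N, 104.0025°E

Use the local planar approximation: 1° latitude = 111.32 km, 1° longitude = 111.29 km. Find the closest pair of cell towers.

1 and 3

Pairwise distances:
1–3: √((0.0010·111.32)² + (-0.0081·111.29)²) = √(0.012392 + 0.812610) = 0.9083 km
1–5: √((-0.1657·111.32)² + (-0.0065·111.29)²) = √(340.244734 + 0.523286) = 18.4599 km
3–5: √((-0.1667·111.32)² + (0.0016·111.29)²) = √(344.363882 + 0.031707) = 18.5579 km
2–4: √((0.1832·111.32)² + (0.0005·111.29)²) = √(415.908057 + 0.003096) = 20.3939 km
2–3: √((-0.0197·111.32)² + (0.2091·111.29)²) = √(4.809267 + 541.527294) = 23.3738 km
1–2: √((0.0207·111.32)² + (-0.2172·111.29)²) = √(5.309909 + 584.294673) = 24.2818 km
2–5: √((-0.1864·111.32)² + (0.2107·111.29)²) = √(430.564492 + 549.846362) = 31.3115 km
3–4: √((0.2029·111.32)² + (-0.2086·111.29)²) = √(510.164799 + 538.940589) = 32.3899 km
1–4: √((0.2039·111.32)² + (-0.2167·111.29)²) = √(515.205923 + 581.607646) = 33.1182 km
4–5: √((-0.3696·111.32)² + (0.2102·111.29)²) = √(1692.818203 + 547.239841) = 47.3293 km
Closest pair: 1–3 at 0.9083 km.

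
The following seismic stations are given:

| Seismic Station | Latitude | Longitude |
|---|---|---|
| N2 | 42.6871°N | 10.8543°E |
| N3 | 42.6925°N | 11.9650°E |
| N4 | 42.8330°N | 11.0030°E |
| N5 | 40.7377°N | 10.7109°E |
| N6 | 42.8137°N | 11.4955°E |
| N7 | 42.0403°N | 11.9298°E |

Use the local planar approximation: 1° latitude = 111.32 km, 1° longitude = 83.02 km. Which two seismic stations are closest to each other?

Pairwise distances:
N2–N4: 20.4007 km
N4–N6: 40.9438 km
N3–N6: 41.2469 km
N2–N6: 55.0664 km
N3–N7: 72.6617 km
N3–N4: 81.3823 km
N2–N3: 92.2123 km
N6–N7: 93.3399 km
N2–N7: 114.7022 km
N4–N7: 117.0774 km
N5–N7: 176.8237 km
N2–N5: 217.3335 km
N4–N5: 234.5060 km
N5–N6: 240.1047 km
N3–N5: 241.2331 km
Closest pair: N2–N4 at 20.4007 km.

N2 and N4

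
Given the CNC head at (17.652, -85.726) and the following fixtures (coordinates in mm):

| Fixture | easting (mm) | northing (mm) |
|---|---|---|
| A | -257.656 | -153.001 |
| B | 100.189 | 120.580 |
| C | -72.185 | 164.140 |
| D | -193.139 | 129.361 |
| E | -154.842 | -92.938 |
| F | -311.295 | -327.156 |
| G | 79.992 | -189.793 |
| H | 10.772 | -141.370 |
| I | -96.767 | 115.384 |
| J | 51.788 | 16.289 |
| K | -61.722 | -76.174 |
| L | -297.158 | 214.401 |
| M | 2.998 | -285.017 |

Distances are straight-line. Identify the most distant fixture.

Distances from (17.652, -85.726):
A: √((-275.308)² + (-67.275)²) = √(75794.49486 + 4525.92563) = 283.409 mm
B: √((82.537)² + (206.306)²) = √(6812.35637 + 42562.16564) = 222.204 mm
C: √((-89.837)² + (249.866)²) = √(8070.68657 + 62433.01796) = 265.525 mm
D: √((-210.791)² + (215.087)²) = √(44432.84568 + 46262.41757) = 301.157 mm
E: √((-172.494)² + (-7.212)²) = √(29754.18004 + 52.01294) = 172.645 mm
F: √((-328.947)² + (-241.430)²) = √(108206.12881 + 58288.44490) = 408.037 mm
G: √((62.340)² + (-104.067)²) = √(3886.27560 + 10829.94049) = 121.310 mm
H: √((-6.880)² + (-55.644)²) = √(47.33440 + 3096.25474) = 56.068 mm
I: √((-114.419)² + (201.110)²) = √(13091.70756 + 40445.23210) = 231.381 mm
J: √((34.136)² + (102.015)²) = √(1165.26650 + 10407.06022) = 107.575 mm
K: √((-79.374)² + (9.552)²) = √(6300.23188 + 91.24070) = 79.947 mm
L: √((-314.810)² + (300.127)²) = √(99105.33610 + 90076.21613) = 434.950 mm
M: √((-14.654)² + (-199.291)²) = √(214.73972 + 39716.90268) = 199.829 mm
Maximum: L at 434.950 mm.

L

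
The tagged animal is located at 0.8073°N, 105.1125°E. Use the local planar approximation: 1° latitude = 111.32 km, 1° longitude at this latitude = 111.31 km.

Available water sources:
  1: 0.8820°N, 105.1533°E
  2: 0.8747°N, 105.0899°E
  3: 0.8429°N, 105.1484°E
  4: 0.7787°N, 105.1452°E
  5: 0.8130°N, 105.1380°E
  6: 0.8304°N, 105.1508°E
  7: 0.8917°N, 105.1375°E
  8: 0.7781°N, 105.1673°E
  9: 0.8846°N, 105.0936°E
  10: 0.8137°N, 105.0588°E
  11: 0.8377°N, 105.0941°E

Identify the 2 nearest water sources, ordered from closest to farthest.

5, 11

Distances from 0.8073°N, 105.1125°E:
1: √((0.0747·111.32)² + (0.0408·111.31)²) = √(69.149270 + 20.624750) = 9.4749 km
2: √((0.0674·111.32)² + (-0.0226·111.31)²) = √(56.294529 + 6.328274) = 7.9135 km
3: √((0.0356·111.32)² + (0.0359·111.31)²) = √(15.705306 + 15.968248) = 5.6279 km
4: √((-0.0286·111.32)² + (0.0327·111.31)²) = √(10.136277 + 13.248413) = 4.8358 km
5: √((0.0057·111.32)² + (0.0255·111.31)²) = √(0.402621 + 8.056543) = 2.9085 km
6: √((0.0231·111.32)² + (0.0383·111.31)²) = √(6.612571 + 18.174644) = 4.9787 km
7: √((0.0844·111.32)² + (0.0250·111.31)²) = √(88.273691 + 7.743698) = 9.7988 km
8: √((-0.0292·111.32)² + (0.0548·111.31)²) = √(10.566036 + 37.207414) = 6.9118 km
9: √((0.0773·111.32)² + (-0.0189·111.31)²) = √(74.046645 + 4.425802) = 8.8585 km
10: √((0.0064·111.32)² + (-0.0537·111.31)²) = √(0.507582 + 35.728677) = 6.0197 km
11: √((0.0304·111.32)² + (-0.0184·111.31)²) = √(11.452322 + 4.194730) = 3.9556 km
Sorted: 5 (2.9085 km) < 11 (3.9556 km) < 4 (4.8358 km) < 6 (4.9787 km) < …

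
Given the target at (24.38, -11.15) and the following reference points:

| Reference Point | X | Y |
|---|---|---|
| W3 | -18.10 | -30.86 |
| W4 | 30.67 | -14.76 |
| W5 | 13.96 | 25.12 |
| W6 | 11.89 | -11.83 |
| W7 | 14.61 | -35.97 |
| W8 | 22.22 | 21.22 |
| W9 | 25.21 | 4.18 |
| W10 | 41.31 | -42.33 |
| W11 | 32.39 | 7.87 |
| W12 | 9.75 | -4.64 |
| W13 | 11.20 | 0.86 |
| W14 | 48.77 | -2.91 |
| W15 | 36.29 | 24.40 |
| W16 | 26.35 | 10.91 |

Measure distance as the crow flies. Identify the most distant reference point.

W3

Distances from (24.38, -11.15):
W3: √((-42.48)² + (-19.71)²) = √(1804.5504 + 388.4841) = 46.83
W4: √((6.29)² + (-3.61)²) = √(39.5641 + 13.0321) = 7.25
W5: √((-10.42)² + (36.27)²) = √(108.5764 + 1315.5129) = 37.74
W6: √((-12.49)² + (-0.68)²) = √(156.0001 + 0.4624) = 12.51
W7: √((-9.77)² + (-24.82)²) = √(95.4529 + 616.0324) = 26.67
W8: √((-2.16)² + (32.37)²) = √(4.6656 + 1047.8169) = 32.44
W9: √((0.83)² + (15.33)²) = √(0.6889 + 235.0089) = 15.35
W10: √((16.93)² + (-31.18)²) = √(286.6249 + 972.1924) = 35.48
W11: √((8.01)² + (19.02)²) = √(64.1601 + 361.7604) = 20.64
W12: √((-14.63)² + (6.51)²) = √(214.0369 + 42.3801) = 16.01
W13: √((-13.18)² + (12.01)²) = √(173.7124 + 144.2401) = 17.83
W14: √((24.39)² + (8.24)²) = √(594.8721 + 67.8976) = 25.74
W15: √((11.91)² + (35.55)²) = √(141.8481 + 1263.8025) = 37.49
W16: √((1.97)² + (22.06)²) = √(3.8809 + 486.6436) = 22.15
Maximum: W3 at 46.83.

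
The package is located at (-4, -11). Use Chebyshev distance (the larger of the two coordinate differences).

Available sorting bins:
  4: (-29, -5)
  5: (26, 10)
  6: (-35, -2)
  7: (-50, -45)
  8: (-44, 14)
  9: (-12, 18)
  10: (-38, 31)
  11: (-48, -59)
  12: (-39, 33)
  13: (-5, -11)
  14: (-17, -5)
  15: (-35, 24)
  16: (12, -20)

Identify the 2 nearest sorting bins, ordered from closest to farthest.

Distances from (-4, -11):
4: max(|-25|, |6|) = 25
5: max(|30|, |21|) = 30
6: max(|-31|, |9|) = 31
7: max(|-46|, |-34|) = 46
8: max(|-40|, |25|) = 40
9: max(|-8|, |29|) = 29
10: max(|-34|, |42|) = 42
11: max(|-44|, |-48|) = 48
12: max(|-35|, |44|) = 44
13: max(|-1|, |0|) = 1
14: max(|-13|, |6|) = 13
15: max(|-31|, |35|) = 35
16: max(|16|, |-9|) = 16
Sorted: 13 (1) < 14 (13) < 16 (16) < 4 (25) < …

13, 14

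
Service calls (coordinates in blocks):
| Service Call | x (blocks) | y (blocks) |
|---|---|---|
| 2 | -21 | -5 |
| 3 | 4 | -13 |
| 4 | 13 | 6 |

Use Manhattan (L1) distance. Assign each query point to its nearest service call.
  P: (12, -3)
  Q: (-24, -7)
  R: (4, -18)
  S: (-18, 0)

P at (12, -3):
  2: |-33| + |-2| = 33 + 2 = 35 blocks
  3: |-8| + |-10| = 8 + 10 = 18 blocks
  4: |1| + |9| = 1 + 9 = 10 blocks
  → nearest: 4 (10 blocks)
Q at (-24, -7):
  2: |3| + |2| = 3 + 2 = 5 blocks
  3: |28| + |-6| = 28 + 6 = 34 blocks
  4: |37| + |13| = 37 + 13 = 50 blocks
  → nearest: 2 (5 blocks)
R at (4, -18):
  2: |-25| + |13| = 25 + 13 = 38 blocks
  3: |0| + |5| = 0 + 5 = 5 blocks
  4: |9| + |24| = 9 + 24 = 33 blocks
  → nearest: 3 (5 blocks)
S at (-18, 0):
  2: |-3| + |-5| = 3 + 5 = 8 blocks
  3: |22| + |-13| = 22 + 13 = 35 blocks
  4: |31| + |6| = 31 + 6 = 37 blocks
  → nearest: 2 (8 blocks)

P→4; Q→2; R→3; S→2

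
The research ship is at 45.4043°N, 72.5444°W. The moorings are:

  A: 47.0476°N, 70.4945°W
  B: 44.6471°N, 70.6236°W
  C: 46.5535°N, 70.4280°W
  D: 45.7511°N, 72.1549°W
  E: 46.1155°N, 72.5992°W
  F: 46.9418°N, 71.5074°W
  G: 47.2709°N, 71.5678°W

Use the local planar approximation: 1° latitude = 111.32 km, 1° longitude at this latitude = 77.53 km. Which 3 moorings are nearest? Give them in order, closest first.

D, E, B

Distances from 45.4043°N, 72.5444°W:
A: 242.3273 km
B: 171.1202 km
C: 208.0614 km
D: 49.0135 km
E: 79.2847 km
F: 189.0973 km
G: 221.1550 km
Sorted: D (49.0135 km) < E (79.2847 km) < B (171.1202 km) < F (189.0973 km) < C (208.0614 km) < …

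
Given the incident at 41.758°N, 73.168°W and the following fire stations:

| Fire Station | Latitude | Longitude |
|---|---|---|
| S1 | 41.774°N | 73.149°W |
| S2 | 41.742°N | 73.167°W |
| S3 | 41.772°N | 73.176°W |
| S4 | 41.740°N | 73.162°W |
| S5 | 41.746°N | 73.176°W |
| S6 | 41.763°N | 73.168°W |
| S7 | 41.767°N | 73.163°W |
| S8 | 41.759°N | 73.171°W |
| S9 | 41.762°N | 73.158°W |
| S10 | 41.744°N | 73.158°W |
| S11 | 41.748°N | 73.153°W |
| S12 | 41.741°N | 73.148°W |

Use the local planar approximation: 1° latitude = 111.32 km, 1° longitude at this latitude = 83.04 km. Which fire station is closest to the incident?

S8

Distances from 41.758°N, 73.168°W:
S1: 2.379 km
S2: 1.783 km
S3: 1.694 km
S4: 2.065 km
S5: 1.492 km
S6: 0.557 km
S7: 1.085 km
S8: 0.273 km
S9: 0.942 km
S10: 1.766 km
S11: 1.671 km
S12: 2.518 km
Minimum: S8 at 0.273 km.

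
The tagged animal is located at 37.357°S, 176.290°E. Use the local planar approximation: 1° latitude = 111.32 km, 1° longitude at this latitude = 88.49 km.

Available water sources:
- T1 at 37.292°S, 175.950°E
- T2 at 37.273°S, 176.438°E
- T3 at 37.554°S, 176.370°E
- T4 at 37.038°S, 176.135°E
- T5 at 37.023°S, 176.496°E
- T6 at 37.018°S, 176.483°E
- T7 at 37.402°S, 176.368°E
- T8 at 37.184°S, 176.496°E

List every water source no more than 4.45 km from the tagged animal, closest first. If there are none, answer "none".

none

Distances from 37.357°S, 176.290°E:
T1: √((0.065·111.32)² + (-0.340·88.49)²) = √(52.35680 + 905.20350) = 30.944 km
T2: √((0.084·111.32)² + (0.148·88.49)²) = √(87.43896 + 171.51884) = 16.092 km
T3: √((-0.197·111.32)² + (0.080·88.49)²) = √(480.92665 + 50.11507) = 23.044 km
T4: √((0.319·111.32)² + (-0.155·88.49)²) = √(1261.03680 + 188.12728) = 38.068 km
T5: √((0.334·111.32)² + (0.206·88.49)²) = √(1382.41784 + 332.29425) = 41.409 km
T6: √((0.339·111.32)² + (0.193·88.49)²) = √(1424.11740 + 291.67755) = 41.422 km
T7: √((-0.045·111.32)² + (0.078·88.49)²) = √(25.09409 + 47.64064) = 8.528 km
T8: √((0.173·111.32)² + (0.206·88.49)²) = √(370.88443 + 332.29425) = 26.518 km
Threshold 4.45 km: none within range.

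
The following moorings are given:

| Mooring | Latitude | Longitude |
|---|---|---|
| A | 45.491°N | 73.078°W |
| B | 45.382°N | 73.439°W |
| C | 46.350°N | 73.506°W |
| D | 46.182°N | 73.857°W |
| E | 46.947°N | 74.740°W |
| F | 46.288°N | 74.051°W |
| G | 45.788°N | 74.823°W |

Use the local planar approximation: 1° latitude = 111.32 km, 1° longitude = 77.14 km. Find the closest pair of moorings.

Pairwise distances:
D–F: 19.058 km
A–B: 30.376 km
C–D: 32.907 km
C–F: 42.604 km
F–G: 81.514 km
D–G: 86.467 km
E–F: 90.590 km
B–D: 94.714 km
A–D: 97.612 km
A–C: 101.163 km
B–C: 107.882 km
D–E: 109.049 km
B–F: 111.358 km
B–G: 115.934 km
C–E: 116.095 km
A–F: 116.212 km
C–G: 119.311 km
E–G: 129.179 km
A–G: 138.610 km
B–E: 201.055 km
A–E: 206.658 km
Closest pair: D–F at 19.058 km.

D and F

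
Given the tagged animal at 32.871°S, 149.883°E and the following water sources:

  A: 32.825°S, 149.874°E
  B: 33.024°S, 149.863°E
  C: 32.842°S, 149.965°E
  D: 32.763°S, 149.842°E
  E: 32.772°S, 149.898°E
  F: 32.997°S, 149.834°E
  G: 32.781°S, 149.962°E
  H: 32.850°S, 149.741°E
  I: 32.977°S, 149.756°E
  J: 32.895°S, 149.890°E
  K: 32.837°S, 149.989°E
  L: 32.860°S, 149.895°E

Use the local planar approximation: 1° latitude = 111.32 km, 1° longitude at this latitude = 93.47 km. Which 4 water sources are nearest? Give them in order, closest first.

L, J, A, C

Distances from 32.871°S, 149.883°E:
A: 5.189 km
B: 17.134 km
C: 8.317 km
D: 12.619 km
E: 11.110 km
F: 14.755 km
G: 12.446 km
H: 13.477 km
I: 16.738 km
J: 2.751 km
K: 10.606 km
L: 1.661 km
Sorted: L (1.661 km) < J (2.751 km) < A (5.189 km) < C (8.317 km) < K (10.606 km) < E (11.110 km) < …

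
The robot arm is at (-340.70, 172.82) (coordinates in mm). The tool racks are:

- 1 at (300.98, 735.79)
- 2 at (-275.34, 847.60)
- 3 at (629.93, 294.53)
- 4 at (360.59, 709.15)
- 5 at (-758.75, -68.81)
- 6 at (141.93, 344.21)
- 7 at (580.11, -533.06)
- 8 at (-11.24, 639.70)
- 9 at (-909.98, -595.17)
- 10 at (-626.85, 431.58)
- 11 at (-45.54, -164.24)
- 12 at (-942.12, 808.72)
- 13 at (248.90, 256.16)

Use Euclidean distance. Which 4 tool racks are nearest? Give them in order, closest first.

Distances from (-340.70, 172.82):
1: √((641.68)² + (562.97)²) = √(411753.2224 + 316935.2209) = 853.63 mm
2: √((65.36)² + (674.78)²) = √(4271.9296 + 455328.0484) = 677.94 mm
3: √((970.63)² + (121.71)²) = √(942122.5969 + 14813.3241) = 978.23 mm
4: √((701.29)² + (536.33)²) = √(491807.6641 + 287649.8689) = 882.87 mm
5: √((-418.05)² + (-241.63)²) = √(174765.8025 + 58385.0569) = 482.86 mm
6: √((482.63)² + (171.39)²) = √(232931.7169 + 29374.5321) = 512.16 mm
7: √((920.81)² + (-705.88)²) = √(847891.0561 + 498266.5744) = 1160.24 mm
8: √((329.46)² + (466.88)²) = √(108543.8916 + 217976.9344) = 571.42 mm
9: √((-569.28)² + (-767.99)²) = √(324079.7184 + 589808.6401) = 955.98 mm
10: √((-286.15)² + (258.76)²) = √(81881.8225 + 66956.7376) = 385.80 mm
11: √((295.16)² + (-337.06)²) = √(87119.4256 + 113609.4436) = 448.03 mm
12: √((-601.42)² + (635.90)²) = √(361706.0164 + 404368.8100) = 875.26 mm
13: √((589.60)² + (83.34)²) = √(347628.1600 + 6945.5556) = 595.46 mm
Sorted: 10 (385.80 mm) < 11 (448.03 mm) < 5 (482.86 mm) < 6 (512.16 mm) < 8 (571.42 mm) < 13 (595.46 mm) < …

10, 11, 5, 6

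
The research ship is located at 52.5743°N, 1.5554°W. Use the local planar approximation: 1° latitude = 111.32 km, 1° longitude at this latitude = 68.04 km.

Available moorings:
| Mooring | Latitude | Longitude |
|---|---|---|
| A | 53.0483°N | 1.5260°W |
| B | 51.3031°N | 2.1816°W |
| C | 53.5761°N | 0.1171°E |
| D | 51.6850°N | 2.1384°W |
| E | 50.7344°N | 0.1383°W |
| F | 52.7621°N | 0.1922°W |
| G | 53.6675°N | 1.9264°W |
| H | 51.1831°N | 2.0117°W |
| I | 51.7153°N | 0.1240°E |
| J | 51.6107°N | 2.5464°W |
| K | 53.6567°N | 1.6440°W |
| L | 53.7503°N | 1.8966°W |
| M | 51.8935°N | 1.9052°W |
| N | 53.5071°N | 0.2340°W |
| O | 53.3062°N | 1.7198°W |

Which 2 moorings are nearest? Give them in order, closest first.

A, M

Distances from 52.5743°N, 1.5554°W:
A: 52.8036 km
B: 147.7850 km
C: 159.3315 km
D: 106.6484 km
E: 226.3780 km
F: 95.0790 km
G: 124.2855 km
H: 157.9497 km
I: 148.9991 km
J: 126.7000 km
K: 120.6435 km
L: 132.9548 km
M: 79.4360 km
N: 137.3538 km
O: 82.2394 km
Sorted: A (52.8036 km) < M (79.4360 km) < O (82.2394 km) < F (95.0790 km) < …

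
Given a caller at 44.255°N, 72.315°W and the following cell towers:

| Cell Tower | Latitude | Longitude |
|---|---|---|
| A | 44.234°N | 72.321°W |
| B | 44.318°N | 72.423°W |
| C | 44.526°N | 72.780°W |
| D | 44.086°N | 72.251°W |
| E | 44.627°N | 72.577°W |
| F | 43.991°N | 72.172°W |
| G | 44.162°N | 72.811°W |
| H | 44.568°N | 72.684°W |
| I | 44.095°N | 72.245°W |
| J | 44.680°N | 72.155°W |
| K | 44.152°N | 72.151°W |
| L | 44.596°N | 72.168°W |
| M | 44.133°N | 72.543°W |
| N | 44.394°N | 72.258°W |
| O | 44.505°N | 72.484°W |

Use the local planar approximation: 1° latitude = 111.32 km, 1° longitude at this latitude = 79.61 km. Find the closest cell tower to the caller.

A

Distances from 44.255°N, 72.315°W:
A: √((-0.021·111.32)² + (-0.006·79.61)²) = √(5.46493 + 0.22816) = 2.386 km
B: √((0.063·111.32)² + (-0.108·79.61)²) = √(49.18441 + 73.92354) = 11.095 km
C: √((0.271·111.32)² + (-0.465·79.61)²) = √(910.09133 + 1370.38045) = 47.754 km
D: √((-0.169·111.32)² + (0.064·79.61)²) = √(353.93198 + 25.95943) = 19.491 km
E: √((0.372·111.32)² + (-0.262·79.61)²) = √(1714.87423 + 435.04866) = 46.367 km
F: √((-0.264·111.32)² + (0.143·79.61)²) = √(863.68276 + 129.60069) = 31.516 km
G: √((-0.093·111.32)² + (-0.496·79.61)²) = √(107.17964 + 1559.18842) = 40.821 km
H: √((0.313·111.32)² + (-0.369·79.61)²) = √(1214.04580 + 862.95466) = 45.574 km
I: √((-0.160·111.32)² + (0.070·79.61)²) = √(317.23885 + 31.05499) = 18.663 km
J: √((0.425·111.32)² + (0.160·79.61)²) = √(2238.33072 + 162.24645) = 48.996 km
K: √((-0.103·111.32)² + (0.164·79.61)²) = √(131.46824 + 170.46018) = 17.376 km
L: √((0.341·111.32)² + (0.147·79.61)²) = √(1440.97071 + 136.95249) = 39.723 km
M: √((-0.122·111.32)² + (-0.228·79.61)²) = √(184.44465 + 329.46171) = 22.670 km
N: √((0.139·111.32)² + (0.057·79.61)²) = √(239.42858 + 20.59136) = 16.125 km
O: √((0.250·111.32)² + (-0.169·79.61)²) = √(774.50890 + 181.01254) = 30.912 km
Minimum: A at 2.386 km.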